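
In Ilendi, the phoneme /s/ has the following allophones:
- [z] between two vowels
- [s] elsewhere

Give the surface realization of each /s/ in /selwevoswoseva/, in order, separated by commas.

[s], [s], [z]

Occurrence 1 (position 1): no conditioning environment matches → elsewhere allophone [s].
Occurrence 2 (position 8): no conditioning environment matches → elsewhere allophone [s].
Occurrence 3 (position 11): between two vowels → [z].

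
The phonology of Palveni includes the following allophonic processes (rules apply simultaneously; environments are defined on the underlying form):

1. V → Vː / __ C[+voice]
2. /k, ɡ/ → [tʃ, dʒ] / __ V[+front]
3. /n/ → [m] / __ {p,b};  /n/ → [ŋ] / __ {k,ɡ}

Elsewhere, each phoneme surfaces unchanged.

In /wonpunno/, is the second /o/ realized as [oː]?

No

/o/ (word-final): rule 1 targets it, but not before a voiced consonant → unchanged [o].
The actual realization is [o], not [oː].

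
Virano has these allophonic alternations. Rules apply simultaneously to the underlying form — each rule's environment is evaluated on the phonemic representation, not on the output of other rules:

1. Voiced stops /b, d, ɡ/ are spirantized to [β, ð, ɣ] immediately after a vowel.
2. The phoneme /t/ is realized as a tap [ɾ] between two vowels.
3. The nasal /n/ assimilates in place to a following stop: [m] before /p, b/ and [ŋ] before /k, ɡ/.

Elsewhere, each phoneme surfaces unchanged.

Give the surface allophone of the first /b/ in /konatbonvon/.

/b/ (between /t/ and /o/) is in the target of rule 1 but the environment (immediately after a vowel) is not met → [b].

[b]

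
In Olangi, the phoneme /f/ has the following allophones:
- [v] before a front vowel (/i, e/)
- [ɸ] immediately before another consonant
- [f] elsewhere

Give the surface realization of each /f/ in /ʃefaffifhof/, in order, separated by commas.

[f], [ɸ], [v], [ɸ], [f]

Occurrence 1 (position 3): no conditioning environment matches → elsewhere allophone [f].
Occurrence 2 (position 5): immediately before another consonant → [ɸ].
Occurrence 3 (position 6): before a front vowel (/i, e/) → [v].
Occurrence 4 (position 8): immediately before another consonant → [ɸ].
Occurrence 5 (position 11): no conditioning environment matches → elsewhere allophone [f].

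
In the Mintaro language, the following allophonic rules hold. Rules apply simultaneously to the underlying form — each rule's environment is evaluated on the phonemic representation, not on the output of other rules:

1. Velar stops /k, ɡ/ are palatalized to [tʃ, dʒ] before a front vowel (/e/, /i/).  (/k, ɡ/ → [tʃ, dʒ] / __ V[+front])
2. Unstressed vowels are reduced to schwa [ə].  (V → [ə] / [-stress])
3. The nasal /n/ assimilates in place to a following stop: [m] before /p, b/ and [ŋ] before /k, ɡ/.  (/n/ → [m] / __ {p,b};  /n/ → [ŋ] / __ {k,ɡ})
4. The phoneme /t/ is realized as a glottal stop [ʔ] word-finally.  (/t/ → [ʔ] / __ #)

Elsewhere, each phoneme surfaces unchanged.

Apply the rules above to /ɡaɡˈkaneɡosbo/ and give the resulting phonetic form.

/ɡ/ — word-initial; rule 1 does not apply here → [ɡ].
Rule 2 applies to /a/ (between /ɡ/ and /ɡ/: in an unstressed syllable) → [ə].
/ɡ/ (between /a/ and /k/) fails the environment for rule 1, so it stays [ɡ].
/k/ — between /ɡ/ and /a/; rule 1 does not apply here → [k].
/a/ — between /k/ and /n/; rule 2 does not apply here → [a].
/n/ (between /a/ and /e/) is in the target of rule 3 but the environment (before a labial or velar stop) is not met → [n].
/e/ meets the environment for rule 2 (in an unstressed syllable) → [ə].
/ɡ/ (between /e/ and /o/) fails the environment for rule 1, so it stays [ɡ].
Rule 2 applies to /o/ (between /ɡ/ and /s/: in an unstressed syllable) → [ə].
/s/ stays [s].
/b/ (between /s/ and /o/) is unaffected → [b].
/o/ — word-final, in an unstressed syllable — surfaces as [ə] (rule 2).

[ɡəɡˈkanəɡəsbə]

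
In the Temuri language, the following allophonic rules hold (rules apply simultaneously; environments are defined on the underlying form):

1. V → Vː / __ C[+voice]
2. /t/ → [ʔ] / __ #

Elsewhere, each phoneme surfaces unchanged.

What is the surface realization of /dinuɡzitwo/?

/d/ (word-initial): no rule targets it → [d].
Rule 1 applies to /i/ (between /d/ and /n/: before a voiced consonant) → [iː].
/n/ — not in any rule's target class → [n].
/u/ (between /n/ and /ɡ/): before a voiced consonant, so rule 1 applies → [uː].
/ɡ/ (between /u/ and /z/): no rule targets it → [ɡ].
/z/ (between /ɡ/ and /i/): no rule targets it → [z].
/i/ (between /z/ and /t/): rule 1 targets it, but not before a voiced consonant → unchanged [i].
/t/ (between /i/ and /w/) is in the target of rule 2 but the environment (word-finally) is not met → [t].
/w/ (between /t/ and /o/): no rule targets it → [w].
/o/ (word-final) is in the target of rule 1 but the environment (before a voiced consonant) is not met → [o].

[diːnuːɡzitwo]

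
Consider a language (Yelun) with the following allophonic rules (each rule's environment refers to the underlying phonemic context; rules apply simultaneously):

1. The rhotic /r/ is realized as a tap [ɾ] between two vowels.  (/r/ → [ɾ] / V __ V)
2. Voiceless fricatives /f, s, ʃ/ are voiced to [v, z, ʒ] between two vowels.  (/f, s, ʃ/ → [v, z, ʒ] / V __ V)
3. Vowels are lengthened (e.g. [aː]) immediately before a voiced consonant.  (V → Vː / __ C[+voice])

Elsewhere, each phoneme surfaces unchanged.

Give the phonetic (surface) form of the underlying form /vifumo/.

/v/ stays [v].
/i/ — between /v/ and /f/; rule 3 does not apply here → [i].
/f/ (between /i/ and /u/) occurs between two vowels → [v] by rule 2.
/u/ (between /f/ and /m/) occurs before a voiced consonant → [uː] by rule 3.
/m/ (between /u/ and /o/) is unaffected → [m].
/o/ (word-final) fails the environment for rule 3, so it stays [o].

[vivuːmo]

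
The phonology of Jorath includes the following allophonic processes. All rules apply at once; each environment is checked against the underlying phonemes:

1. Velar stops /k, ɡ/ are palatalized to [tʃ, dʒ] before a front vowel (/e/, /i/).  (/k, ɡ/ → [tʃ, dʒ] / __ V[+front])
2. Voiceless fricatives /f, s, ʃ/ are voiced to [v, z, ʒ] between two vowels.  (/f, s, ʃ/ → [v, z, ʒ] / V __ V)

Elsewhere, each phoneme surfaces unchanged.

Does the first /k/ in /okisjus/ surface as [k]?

No

/k/ — between /o/ and /i/, before a front vowel — surfaces as [tʃ] (rule 1).
The actual realization is [tʃ], not [k].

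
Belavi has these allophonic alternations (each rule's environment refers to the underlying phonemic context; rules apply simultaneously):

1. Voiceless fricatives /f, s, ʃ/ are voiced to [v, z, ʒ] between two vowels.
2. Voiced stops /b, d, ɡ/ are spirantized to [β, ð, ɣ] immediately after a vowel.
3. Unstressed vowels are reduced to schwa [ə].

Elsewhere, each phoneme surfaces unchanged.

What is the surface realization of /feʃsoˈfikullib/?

[fəʃsəˈvikəlləβ]

/f/ (word-initial) is in the target of rule 1 but the environment (between two vowels) is not met → [f].
Rule 3 applies to /e/ (between /f/ and /ʃ/: in an unstressed syllable) → [ə].
/ʃ/ (between /e/ and /s/) fails the environment for rule 1, so it stays [ʃ].
/s/ (between /ʃ/ and /o/): rule 1 targets it, but not between two vowels → unchanged [s].
/o/ — between /s/ and /f/, in an unstressed syllable — surfaces as [ə] (rule 3).
/f/ meets the environment for rule 1 (between two vowels) → [v].
/i/ (between /f/ and /k/) is in the target of rule 3 but the environment (in an unstressed syllable) is not met → [i].
/k/ — not in any rule's target class → [k].
/u/ — between /k/ and /l/, in an unstressed syllable — surfaces as [ə] (rule 3).
/l/ (between /u/ and /l/) is unaffected → [l].
/l/ — not in any rule's target class → [l].
/i/ — between /l/ and /b/, in an unstressed syllable — surfaces as [ə] (rule 3).
/b/ meets the environment for rule 2 (immediately after a vowel) → [β].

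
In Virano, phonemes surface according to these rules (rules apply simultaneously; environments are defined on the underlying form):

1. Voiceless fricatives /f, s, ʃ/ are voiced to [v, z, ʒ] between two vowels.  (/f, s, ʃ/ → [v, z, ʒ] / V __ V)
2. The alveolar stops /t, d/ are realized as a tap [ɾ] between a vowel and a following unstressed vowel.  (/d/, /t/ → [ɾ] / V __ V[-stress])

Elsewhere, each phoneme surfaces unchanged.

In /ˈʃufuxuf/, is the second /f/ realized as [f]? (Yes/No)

Yes

/f/ (word-final) fails the environment for rule 1, so it stays [f].
The actual realization is [f], which matches [f].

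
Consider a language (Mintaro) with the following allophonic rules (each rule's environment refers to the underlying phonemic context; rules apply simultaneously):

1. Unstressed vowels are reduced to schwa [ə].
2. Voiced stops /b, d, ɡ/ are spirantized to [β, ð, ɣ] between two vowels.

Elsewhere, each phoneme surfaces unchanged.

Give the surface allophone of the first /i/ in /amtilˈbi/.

/i/ — between /t/ and /l/, in an unstressed syllable — surfaces as [ə] (rule 1).

[ə]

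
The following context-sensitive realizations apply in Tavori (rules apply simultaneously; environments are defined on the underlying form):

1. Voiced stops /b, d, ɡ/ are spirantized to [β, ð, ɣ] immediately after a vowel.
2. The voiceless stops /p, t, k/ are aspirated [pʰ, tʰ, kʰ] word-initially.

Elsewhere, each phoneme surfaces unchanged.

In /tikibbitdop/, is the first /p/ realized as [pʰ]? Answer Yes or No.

/p/ (word-final) fails the environment for rule 2, so it stays [p].
The actual realization is [p], not [pʰ].

No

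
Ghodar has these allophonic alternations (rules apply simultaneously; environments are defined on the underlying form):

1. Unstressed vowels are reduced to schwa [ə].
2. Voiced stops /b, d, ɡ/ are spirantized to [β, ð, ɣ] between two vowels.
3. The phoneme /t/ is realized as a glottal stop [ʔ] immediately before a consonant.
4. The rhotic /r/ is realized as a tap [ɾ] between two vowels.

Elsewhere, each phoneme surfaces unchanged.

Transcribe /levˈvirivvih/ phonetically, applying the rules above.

[ləvˈviɾəvvəh]

/l/ stays [l].
/e/ (between /l/ and /v/) occurs in an unstressed syllable → [ə] by rule 1.
/v/ stays [v].
/v/ (between /v/ and /i/): no rule targets it → [v].
/i/ — between /v/ and /r/; rule 1 does not apply here → [i].
Rule 4 applies to /r/ (between /i/ and /i/: between two vowels) → [ɾ].
/i/ (between /r/ and /v/): in an unstressed syllable, so rule 1 applies → [ə].
/v/ stays [v].
/v/ (between /v/ and /i/) is unaffected → [v].
/i/ — between /v/ and /h/, in an unstressed syllable — surfaces as [ə] (rule 1).
/h/ (word-final) is unaffected → [h].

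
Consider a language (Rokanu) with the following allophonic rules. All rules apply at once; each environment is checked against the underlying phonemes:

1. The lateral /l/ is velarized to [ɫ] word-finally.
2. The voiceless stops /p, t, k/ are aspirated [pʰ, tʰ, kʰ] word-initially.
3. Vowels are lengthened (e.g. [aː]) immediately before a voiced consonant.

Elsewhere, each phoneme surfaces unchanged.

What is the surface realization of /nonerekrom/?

[noːneːrekroːm]

/n/ (word-initial): no rule targets it → [n].
Rule 3 applies to /o/ (between /n/ and /n/: before a voiced consonant) → [oː].
/n/ — not in any rule's target class → [n].
/e/ (between /n/ and /r/) occurs before a voiced consonant → [eː] by rule 3.
/r/ stays [r].
/e/ (between /r/ and /k/) fails the environment for rule 3, so it stays [e].
/k/ (between /e/ and /r/) fails the environment for rule 2, so it stays [k].
/r/ (between /k/ and /o/): no rule targets it → [r].
/o/ (between /r/ and /m/): before a voiced consonant, so rule 3 applies → [oː].
/m/ (word-final): no rule targets it → [m].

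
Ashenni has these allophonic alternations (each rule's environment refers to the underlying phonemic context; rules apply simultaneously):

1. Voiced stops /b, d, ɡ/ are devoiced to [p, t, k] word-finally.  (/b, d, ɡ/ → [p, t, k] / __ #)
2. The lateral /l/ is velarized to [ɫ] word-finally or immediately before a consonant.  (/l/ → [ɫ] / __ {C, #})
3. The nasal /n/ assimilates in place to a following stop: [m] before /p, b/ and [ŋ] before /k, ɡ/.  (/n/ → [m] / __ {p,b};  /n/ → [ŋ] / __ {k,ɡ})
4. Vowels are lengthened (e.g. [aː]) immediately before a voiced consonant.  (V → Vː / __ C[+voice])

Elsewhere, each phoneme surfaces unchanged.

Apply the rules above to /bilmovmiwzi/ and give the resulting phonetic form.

[biːɫmoːvmiːwzi]

/b/ (word-initial) is in the target of rule 1 but the environment (word-finally) is not met → [b].
Rule 4 applies to /i/ (between /b/ and /l/: before a voiced consonant) → [iː].
/l/ (between /i/ and /m/): word-finally or immediately before a consonant, so rule 2 applies → [ɫ].
/m/ (between /l/ and /o/): no rule targets it → [m].
/o/ meets the environment for rule 4 (before a voiced consonant) → [oː].
/v/ — not in any rule's target class → [v].
/m/ (between /v/ and /i/) is unaffected → [m].
/i/ (between /m/ and /w/): before a voiced consonant, so rule 4 applies → [iː].
/w/ — not in any rule's target class → [w].
/z/ stays [z].
/i/ — word-final; rule 4 does not apply here → [i].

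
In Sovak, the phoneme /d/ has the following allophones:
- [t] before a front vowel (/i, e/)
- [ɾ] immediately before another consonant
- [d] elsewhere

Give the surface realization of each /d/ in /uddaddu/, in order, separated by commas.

[ɾ], [d], [ɾ], [d]

Occurrence 1 (position 2): immediately before another consonant → [ɾ].
Occurrence 2 (position 3): no conditioning environment matches → elsewhere allophone [d].
Occurrence 3 (position 5): immediately before another consonant → [ɾ].
Occurrence 4 (position 6): no conditioning environment matches → elsewhere allophone [d].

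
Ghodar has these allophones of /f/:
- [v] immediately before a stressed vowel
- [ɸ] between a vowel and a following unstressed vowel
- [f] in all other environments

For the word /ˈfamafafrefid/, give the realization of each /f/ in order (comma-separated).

Occurrence 1 (position 1): immediately before a stressed vowel → [v].
Occurrence 2 (position 5): between a vowel and a following unstressed vowel → [ɸ].
Occurrence 3 (position 7): no conditioning environment matches → elsewhere allophone [f].
Occurrence 4 (position 10): between a vowel and a following unstressed vowel → [ɸ].

[v], [ɸ], [f], [ɸ]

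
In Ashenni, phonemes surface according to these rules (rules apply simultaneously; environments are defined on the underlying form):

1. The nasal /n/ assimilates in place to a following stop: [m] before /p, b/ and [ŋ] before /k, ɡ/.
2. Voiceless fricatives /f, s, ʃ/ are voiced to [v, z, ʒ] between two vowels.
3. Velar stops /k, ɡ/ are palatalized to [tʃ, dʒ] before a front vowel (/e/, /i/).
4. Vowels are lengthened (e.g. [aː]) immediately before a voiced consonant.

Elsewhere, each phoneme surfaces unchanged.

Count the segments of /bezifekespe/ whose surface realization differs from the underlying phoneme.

Segments that undergo a rule: /e/ → [eː] (rule 4); /f/ → [v] (rule 2); /k/ → [tʃ] (rule 3).
All other segments surface unchanged.

3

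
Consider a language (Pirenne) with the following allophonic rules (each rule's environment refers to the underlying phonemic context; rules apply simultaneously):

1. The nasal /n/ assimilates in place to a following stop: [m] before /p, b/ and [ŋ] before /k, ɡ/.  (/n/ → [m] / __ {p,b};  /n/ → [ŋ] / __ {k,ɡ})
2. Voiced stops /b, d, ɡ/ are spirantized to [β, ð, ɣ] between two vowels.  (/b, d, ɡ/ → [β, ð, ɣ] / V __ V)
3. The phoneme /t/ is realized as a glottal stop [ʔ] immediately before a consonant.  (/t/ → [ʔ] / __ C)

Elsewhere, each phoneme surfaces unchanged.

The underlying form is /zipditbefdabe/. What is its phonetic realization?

[zipdiʔbefdaβe]

/z/ stays [z].
/i/ stays [i].
/p/ stays [p].
/d/ (between /p/ and /i/): rule 2 targets it, but not between two vowels → unchanged [d].
/i/ — not in any rule's target class → [i].
/t/ (between /i/ and /b/) occurs immediately before a consonant → [ʔ] by rule 3.
/b/ (between /t/ and /e/): rule 2 targets it, but not between two vowels → unchanged [b].
/e/ (between /b/ and /f/): no rule targets it → [e].
/f/ (between /e/ and /d/): no rule targets it → [f].
/d/ — between /f/ and /a/; rule 2 does not apply here → [d].
/a/ (between /d/ and /b/): no rule targets it → [a].
Rule 2 applies to /b/ (between /a/ and /e/: between two vowels) → [β].
/e/ (word-final): no rule targets it → [e].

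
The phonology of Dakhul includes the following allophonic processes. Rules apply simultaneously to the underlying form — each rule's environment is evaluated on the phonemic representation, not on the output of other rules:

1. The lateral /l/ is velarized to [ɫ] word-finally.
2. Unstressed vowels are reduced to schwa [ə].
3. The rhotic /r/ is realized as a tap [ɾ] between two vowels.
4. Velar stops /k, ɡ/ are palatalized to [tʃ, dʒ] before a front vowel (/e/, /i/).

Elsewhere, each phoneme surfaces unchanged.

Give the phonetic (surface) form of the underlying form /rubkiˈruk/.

/r/ (word-initial) is in the target of rule 3 but the environment (between two vowels) is not met → [r].
Rule 2 applies to /u/ (between /r/ and /b/: in an unstressed syllable) → [ə].
/b/ (between /u/ and /k/): no rule targets it → [b].
Rule 4 applies to /k/ (between /b/ and /i/: before a front vowel) → [tʃ].
/i/ (between /k/ and /r/): in an unstressed syllable, so rule 2 applies → [ə].
/r/ — between /i/ and /u/, between two vowels — surfaces as [ɾ] (rule 3).
/u/ (between /r/ and /k/): rule 2 targets it, but not in an unstressed syllable → unchanged [u].
/k/ (word-final) fails the environment for rule 4, so it stays [k].

[rəbtʃəˈɾuk]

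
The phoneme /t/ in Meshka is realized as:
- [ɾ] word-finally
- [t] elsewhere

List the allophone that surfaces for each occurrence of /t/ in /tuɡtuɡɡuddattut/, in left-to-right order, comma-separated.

Occurrence 1 (position 1): no conditioning environment matches → elsewhere allophone [t].
Occurrence 2 (position 4): no conditioning environment matches → elsewhere allophone [t].
Occurrence 3 (position 12): no conditioning environment matches → elsewhere allophone [t].
Occurrence 4 (position 13): no conditioning environment matches → elsewhere allophone [t].
Occurrence 5 (position 15): word-finally → [ɾ].

[t], [t], [t], [t], [ɾ]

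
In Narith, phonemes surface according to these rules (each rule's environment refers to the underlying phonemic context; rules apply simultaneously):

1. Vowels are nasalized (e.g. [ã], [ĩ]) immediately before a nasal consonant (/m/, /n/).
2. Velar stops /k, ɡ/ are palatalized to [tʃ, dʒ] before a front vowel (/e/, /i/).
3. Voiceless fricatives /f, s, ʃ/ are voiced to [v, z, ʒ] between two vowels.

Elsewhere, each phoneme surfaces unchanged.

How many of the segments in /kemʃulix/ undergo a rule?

2

Segments that undergo a rule: /k/ → [tʃ] (rule 2); /e/ → [ẽ] (rule 1).
All other segments surface unchanged.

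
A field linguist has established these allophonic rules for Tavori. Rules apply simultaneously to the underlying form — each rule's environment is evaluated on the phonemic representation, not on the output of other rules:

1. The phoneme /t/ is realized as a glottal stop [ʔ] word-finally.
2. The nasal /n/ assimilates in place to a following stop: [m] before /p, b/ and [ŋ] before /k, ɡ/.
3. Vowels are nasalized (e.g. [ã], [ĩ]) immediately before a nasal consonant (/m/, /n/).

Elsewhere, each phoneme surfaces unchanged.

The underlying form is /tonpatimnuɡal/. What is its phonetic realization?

[tõmpatĩmnuɡal]

/t/ (word-initial) is in the target of rule 1 but the environment (word-finally) is not met → [t].
/o/ (between /t/ and /n/) occurs before a nasal consonant → [õ] by rule 3.
/n/ meets the environment for rule 2 (before a labial or velar stop) → [m].
/p/ (between /n/ and /a/) is unaffected → [p].
/a/ — between /p/ and /t/; rule 3 does not apply here → [a].
/t/ (between /a/ and /i/) is in the target of rule 1 but the environment (word-finally) is not met → [t].
/i/ (between /t/ and /m/): before a nasal consonant, so rule 3 applies → [ĩ].
/m/ — not in any rule's target class → [m].
/n/ (between /m/ and /u/) is in the target of rule 2 but the environment (before a labial or velar stop) is not met → [n].
/u/ (between /n/ and /ɡ/): rule 3 targets it, but not before a nasal consonant → unchanged [u].
/ɡ/ — not in any rule's target class → [ɡ].
/a/ (between /ɡ/ and /l/): rule 3 targets it, but not before a nasal consonant → unchanged [a].
/l/ — not in any rule's target class → [l].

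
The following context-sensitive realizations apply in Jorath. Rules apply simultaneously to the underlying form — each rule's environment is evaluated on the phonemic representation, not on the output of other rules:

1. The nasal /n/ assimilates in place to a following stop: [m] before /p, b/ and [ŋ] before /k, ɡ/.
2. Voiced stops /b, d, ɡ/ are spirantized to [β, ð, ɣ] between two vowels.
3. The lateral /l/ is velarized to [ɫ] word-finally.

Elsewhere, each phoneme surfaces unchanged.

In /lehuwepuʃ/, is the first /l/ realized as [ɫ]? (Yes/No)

No

/l/ (word-initial) fails the environment for rule 3, so it stays [l].
The actual realization is [l], not [ɫ].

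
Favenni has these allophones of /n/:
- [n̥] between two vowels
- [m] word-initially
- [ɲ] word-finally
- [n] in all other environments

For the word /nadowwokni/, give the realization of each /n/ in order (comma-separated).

Occurrence 1 (position 1): word-initially → [m].
Occurrence 2 (position 9): no conditioning environment matches → elsewhere allophone [n].

[m], [n]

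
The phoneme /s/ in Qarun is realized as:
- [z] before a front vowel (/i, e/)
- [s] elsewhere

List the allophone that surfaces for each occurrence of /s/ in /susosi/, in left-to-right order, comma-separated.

Occurrence 1 (position 1): no conditioning environment matches → elsewhere allophone [s].
Occurrence 2 (position 3): no conditioning environment matches → elsewhere allophone [s].
Occurrence 3 (position 5): before a front vowel (/i, e/) → [z].

[s], [s], [z]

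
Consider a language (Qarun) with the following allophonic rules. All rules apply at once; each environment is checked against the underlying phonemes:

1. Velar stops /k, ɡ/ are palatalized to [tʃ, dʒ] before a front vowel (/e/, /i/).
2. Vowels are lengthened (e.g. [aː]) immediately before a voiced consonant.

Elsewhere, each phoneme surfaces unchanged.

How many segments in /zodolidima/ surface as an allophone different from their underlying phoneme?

Segments that undergo a rule: /o/ → [oː] (rule 2); /o/ → [oː] (rule 2); /i/ → [iː] (rule 2); /i/ → [iː] (rule 2).
All other segments surface unchanged.

4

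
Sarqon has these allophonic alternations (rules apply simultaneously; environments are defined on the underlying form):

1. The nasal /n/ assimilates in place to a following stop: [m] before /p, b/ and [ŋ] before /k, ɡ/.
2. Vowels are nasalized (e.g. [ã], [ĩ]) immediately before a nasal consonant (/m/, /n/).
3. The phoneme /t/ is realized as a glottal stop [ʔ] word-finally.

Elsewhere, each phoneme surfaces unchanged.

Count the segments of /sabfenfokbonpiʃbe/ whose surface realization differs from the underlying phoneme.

Segments that undergo a rule: /e/ → [ẽ] (rule 2); /o/ → [õ] (rule 2); /n/ → [m] (rule 1).
All other segments surface unchanged.

3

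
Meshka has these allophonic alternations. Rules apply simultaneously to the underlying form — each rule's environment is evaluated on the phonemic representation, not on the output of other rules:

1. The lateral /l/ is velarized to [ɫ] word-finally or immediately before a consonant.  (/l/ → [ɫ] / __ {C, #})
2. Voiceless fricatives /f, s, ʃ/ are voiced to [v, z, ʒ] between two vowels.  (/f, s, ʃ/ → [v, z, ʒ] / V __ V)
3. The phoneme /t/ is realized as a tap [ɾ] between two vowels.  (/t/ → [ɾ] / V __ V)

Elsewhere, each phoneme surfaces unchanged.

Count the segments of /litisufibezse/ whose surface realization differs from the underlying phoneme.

Segments that undergo a rule: /t/ → [ɾ] (rule 3); /s/ → [z] (rule 2); /f/ → [v] (rule 2).
All other segments surface unchanged.

3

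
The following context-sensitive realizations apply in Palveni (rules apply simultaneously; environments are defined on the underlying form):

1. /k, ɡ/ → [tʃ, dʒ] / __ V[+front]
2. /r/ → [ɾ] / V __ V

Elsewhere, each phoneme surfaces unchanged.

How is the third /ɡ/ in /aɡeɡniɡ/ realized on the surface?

/ɡ/ (word-final) fails the environment for rule 1, so it stays [ɡ].

[ɡ]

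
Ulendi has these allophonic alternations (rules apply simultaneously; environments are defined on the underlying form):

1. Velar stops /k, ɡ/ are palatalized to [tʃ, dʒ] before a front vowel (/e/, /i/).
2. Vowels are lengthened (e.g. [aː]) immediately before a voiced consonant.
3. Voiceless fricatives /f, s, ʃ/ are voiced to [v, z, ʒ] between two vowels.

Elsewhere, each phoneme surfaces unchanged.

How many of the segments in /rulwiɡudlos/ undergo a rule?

Segments that undergo a rule: /u/ → [uː] (rule 2); /i/ → [iː] (rule 2); /u/ → [uː] (rule 2).
All other segments surface unchanged.

3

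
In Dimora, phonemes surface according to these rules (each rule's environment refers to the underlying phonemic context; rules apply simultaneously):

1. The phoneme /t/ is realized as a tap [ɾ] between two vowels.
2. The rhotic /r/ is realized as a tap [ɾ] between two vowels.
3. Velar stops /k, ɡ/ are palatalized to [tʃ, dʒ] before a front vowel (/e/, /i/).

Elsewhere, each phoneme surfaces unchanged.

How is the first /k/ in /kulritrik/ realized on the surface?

/k/ — word-initial; rule 3 does not apply here → [k].

[k]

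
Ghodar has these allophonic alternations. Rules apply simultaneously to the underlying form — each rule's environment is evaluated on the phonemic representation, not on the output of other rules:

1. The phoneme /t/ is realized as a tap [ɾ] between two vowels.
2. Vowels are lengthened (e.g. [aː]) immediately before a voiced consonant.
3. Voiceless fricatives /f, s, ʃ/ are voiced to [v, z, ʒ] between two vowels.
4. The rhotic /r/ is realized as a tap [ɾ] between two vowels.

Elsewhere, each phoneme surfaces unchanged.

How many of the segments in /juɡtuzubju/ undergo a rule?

Segments that undergo a rule: /u/ → [uː] (rule 2); /u/ → [uː] (rule 2); /u/ → [uː] (rule 2).
All other segments surface unchanged.

3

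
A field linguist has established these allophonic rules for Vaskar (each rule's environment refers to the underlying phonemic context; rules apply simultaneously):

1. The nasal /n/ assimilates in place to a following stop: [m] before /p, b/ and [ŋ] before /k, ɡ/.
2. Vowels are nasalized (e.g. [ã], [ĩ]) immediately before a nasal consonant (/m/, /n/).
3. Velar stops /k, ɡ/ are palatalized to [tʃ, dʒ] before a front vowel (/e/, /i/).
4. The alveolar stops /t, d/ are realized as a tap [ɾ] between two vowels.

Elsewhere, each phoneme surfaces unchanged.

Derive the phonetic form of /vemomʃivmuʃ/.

/v/ (word-initial): no rule targets it → [v].
/e/ — between /v/ and /m/, before a nasal consonant — surfaces as [ẽ] (rule 2).
/m/ stays [m].
/o/ (between /m/ and /m/): before a nasal consonant, so rule 2 applies → [õ].
/m/ (between /o/ and /ʃ/) is unaffected → [m].
/ʃ/ (between /m/ and /i/) is unaffected → [ʃ].
/i/ (between /ʃ/ and /v/) is in the target of rule 2 but the environment (before a nasal consonant) is not met → [i].
/v/ (between /i/ and /m/) is unaffected → [v].
/m/ — not in any rule's target class → [m].
/u/ (between /m/ and /ʃ/) is in the target of rule 2 but the environment (before a nasal consonant) is not met → [u].
/ʃ/ stays [ʃ].

[vẽmõmʃivmuʃ]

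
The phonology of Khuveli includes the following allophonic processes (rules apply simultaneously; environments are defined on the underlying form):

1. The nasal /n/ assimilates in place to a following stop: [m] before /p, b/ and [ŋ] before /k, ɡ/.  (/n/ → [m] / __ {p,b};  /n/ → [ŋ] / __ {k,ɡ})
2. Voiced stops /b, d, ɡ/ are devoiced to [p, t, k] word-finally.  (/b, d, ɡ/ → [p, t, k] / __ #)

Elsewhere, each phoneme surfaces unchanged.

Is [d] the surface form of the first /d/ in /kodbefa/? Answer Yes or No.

Yes

/d/ (between /o/ and /b/) is in the target of rule 2 but the environment (word-finally) is not met → [d].
The actual realization is [d], which matches [d].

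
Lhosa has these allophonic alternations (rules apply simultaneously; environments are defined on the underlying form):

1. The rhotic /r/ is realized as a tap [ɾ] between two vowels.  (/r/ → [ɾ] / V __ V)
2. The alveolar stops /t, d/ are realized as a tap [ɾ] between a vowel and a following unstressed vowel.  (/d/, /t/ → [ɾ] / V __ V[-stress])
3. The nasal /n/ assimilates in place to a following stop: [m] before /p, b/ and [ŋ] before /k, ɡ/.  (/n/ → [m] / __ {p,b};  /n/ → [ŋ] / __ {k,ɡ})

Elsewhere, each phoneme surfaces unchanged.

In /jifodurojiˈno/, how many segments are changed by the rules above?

2

Segments that undergo a rule: /d/ → [ɾ] (rule 2); /r/ → [ɾ] (rule 1).
All other segments surface unchanged.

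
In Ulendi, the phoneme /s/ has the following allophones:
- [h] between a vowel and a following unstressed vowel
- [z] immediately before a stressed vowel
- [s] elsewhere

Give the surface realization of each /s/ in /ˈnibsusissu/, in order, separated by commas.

Occurrence 1 (position 4): no conditioning environment matches → elsewhere allophone [s].
Occurrence 2 (position 6): between a vowel and a following unstressed vowel → [h].
Occurrence 3 (position 8): no conditioning environment matches → elsewhere allophone [s].
Occurrence 4 (position 9): no conditioning environment matches → elsewhere allophone [s].

[s], [h], [s], [s]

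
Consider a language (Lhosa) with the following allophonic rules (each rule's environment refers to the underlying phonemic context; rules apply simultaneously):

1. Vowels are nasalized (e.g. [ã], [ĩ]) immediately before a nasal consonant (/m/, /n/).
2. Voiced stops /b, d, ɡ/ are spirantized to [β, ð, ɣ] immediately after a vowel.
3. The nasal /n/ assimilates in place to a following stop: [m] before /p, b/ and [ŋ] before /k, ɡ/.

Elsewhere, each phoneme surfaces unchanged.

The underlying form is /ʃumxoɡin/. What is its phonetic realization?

/u/ — between /ʃ/ and /m/, before a nasal consonant — surfaces as [ũ] (rule 1).
/o/ (between /x/ and /ɡ/) is in the target of rule 1 but the environment (before a nasal consonant) is not met → [o].
/ɡ/ (between /o/ and /i/) occurs immediately after a vowel → [ɣ] by rule 2.
/i/ meets the environment for rule 1 (before a nasal consonant) → [ĩ].
/n/ (word-final): rule 3 targets it, but not before a labial or velar stop → unchanged [n].

[ʃũmxoɣĩn]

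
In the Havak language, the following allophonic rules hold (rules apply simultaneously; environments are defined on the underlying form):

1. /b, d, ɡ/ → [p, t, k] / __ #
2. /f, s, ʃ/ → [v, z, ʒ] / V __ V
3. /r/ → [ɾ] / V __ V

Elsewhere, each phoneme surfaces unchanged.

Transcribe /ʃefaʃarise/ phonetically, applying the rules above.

[ʃevaʒaɾize]

/ʃ/ — word-initial; rule 2 does not apply here → [ʃ].
/e/ (between /ʃ/ and /f/): no rule targets it → [e].
/f/ — between /e/ and /a/, between two vowels — surfaces as [v] (rule 2).
/a/ — not in any rule's target class → [a].
Rule 2 applies to /ʃ/ (between /a/ and /a/: between two vowels) → [ʒ].
/a/ — not in any rule's target class → [a].
Rule 3 applies to /r/ (between /a/ and /i/: between two vowels) → [ɾ].
/i/ stays [i].
Rule 2 applies to /s/ (between /i/ and /e/: between two vowels) → [z].
/e/ (word-final) is unaffected → [e].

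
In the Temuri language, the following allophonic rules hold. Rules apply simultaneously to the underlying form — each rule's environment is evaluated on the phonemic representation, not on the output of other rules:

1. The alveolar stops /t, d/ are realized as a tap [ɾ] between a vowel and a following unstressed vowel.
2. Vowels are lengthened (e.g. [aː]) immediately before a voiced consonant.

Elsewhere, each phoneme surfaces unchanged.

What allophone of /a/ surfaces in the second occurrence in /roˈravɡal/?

[aː]

/a/ — between /ɡ/ and /l/, before a voiced consonant — surfaces as [aː] (rule 2).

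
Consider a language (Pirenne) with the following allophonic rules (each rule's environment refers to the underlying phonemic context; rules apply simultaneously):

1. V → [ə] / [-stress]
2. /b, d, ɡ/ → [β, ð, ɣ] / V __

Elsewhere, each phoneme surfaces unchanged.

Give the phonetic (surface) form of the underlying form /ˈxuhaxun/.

/u/ (between /x/ and /h/) fails the environment for rule 1, so it stays [u].
/a/ — between /h/ and /x/, in an unstressed syllable — surfaces as [ə] (rule 1).
/u/ — between /x/ and /n/, in an unstressed syllable — surfaces as [ə] (rule 1).

[ˈxuhəxən]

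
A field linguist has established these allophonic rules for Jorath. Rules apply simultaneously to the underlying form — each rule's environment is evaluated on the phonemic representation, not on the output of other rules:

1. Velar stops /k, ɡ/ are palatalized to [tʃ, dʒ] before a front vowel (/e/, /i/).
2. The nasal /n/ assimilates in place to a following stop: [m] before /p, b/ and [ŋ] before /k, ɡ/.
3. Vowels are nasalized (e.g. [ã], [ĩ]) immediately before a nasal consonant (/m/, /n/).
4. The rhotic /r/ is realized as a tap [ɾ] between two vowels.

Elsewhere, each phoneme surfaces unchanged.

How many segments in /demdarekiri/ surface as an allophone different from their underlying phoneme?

Segments that undergo a rule: /e/ → [ẽ] (rule 3); /r/ → [ɾ] (rule 4); /k/ → [tʃ] (rule 1); /r/ → [ɾ] (rule 4).
All other segments surface unchanged.

4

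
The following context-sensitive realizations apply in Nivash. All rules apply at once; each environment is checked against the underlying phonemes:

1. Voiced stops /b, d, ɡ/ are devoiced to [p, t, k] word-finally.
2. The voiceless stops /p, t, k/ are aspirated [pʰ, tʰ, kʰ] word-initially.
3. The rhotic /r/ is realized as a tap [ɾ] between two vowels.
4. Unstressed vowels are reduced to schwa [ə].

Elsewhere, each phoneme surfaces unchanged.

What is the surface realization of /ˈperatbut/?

/p/ (word-initial): word-initially, so rule 2 applies → [pʰ].
/e/ (between /p/ and /r/): rule 4 targets it, but not in an unstressed syllable → unchanged [e].
/r/ (between /e/ and /a/): between two vowels, so rule 3 applies → [ɾ].
/a/ — between /r/ and /t/, in an unstressed syllable — surfaces as [ə] (rule 4).
/t/ (between /a/ and /b/): rule 2 targets it, but not word-initially → unchanged [t].
/b/ — between /t/ and /u/; rule 1 does not apply here → [b].
/u/ (between /b/ and /t/) occurs in an unstressed syllable → [ə] by rule 4.
/t/ (word-final) is in the target of rule 2 but the environment (word-initially) is not met → [t].

[ˈpʰeɾətbət]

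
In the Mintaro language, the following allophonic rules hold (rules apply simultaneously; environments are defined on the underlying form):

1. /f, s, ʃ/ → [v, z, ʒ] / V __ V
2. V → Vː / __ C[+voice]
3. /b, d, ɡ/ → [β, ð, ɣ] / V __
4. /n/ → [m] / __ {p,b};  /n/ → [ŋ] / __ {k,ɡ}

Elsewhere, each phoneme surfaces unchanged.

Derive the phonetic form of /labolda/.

/l/ (word-initial) is unaffected → [l].
/a/ (between /l/ and /b/): before a voiced consonant, so rule 2 applies → [aː].
/b/ meets the environment for rule 3 (immediately after a vowel) → [β].
Rule 2 applies to /o/ (between /b/ and /l/: before a voiced consonant) → [oː].
/l/ (between /o/ and /d/) is unaffected → [l].
/d/ (between /l/ and /a/) is in the target of rule 3 but the environment (immediately after a vowel) is not met → [d].
/a/ (word-final) fails the environment for rule 2, so it stays [a].

[laːβoːlda]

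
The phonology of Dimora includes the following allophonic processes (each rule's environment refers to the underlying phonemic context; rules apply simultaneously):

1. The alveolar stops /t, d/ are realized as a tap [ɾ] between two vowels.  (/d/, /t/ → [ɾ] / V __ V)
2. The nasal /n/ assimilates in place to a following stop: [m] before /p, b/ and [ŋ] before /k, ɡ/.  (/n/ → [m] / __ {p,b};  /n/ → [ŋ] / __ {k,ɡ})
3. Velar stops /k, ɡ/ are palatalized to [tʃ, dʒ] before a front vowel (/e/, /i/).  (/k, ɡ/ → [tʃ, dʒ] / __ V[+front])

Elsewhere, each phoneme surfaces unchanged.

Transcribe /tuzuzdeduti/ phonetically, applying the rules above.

[tuzuzdeɾuɾi]

/t/ (word-initial) is in the target of rule 1 but the environment (between two vowels) is not met → [t].
/u/ (between /t/ and /z/): no rule targets it → [u].
/z/ stays [z].
/u/ (between /z/ and /z/): no rule targets it → [u].
/z/ stays [z].
/d/ (between /z/ and /e/) is in the target of rule 1 but the environment (between two vowels) is not met → [d].
/e/ stays [e].
Rule 1 applies to /d/ (between /e/ and /u/: between two vowels) → [ɾ].
/u/ (between /d/ and /t/) is unaffected → [u].
/t/ (between /u/ and /i/): between two vowels, so rule 1 applies → [ɾ].
/i/ (word-final) is unaffected → [i].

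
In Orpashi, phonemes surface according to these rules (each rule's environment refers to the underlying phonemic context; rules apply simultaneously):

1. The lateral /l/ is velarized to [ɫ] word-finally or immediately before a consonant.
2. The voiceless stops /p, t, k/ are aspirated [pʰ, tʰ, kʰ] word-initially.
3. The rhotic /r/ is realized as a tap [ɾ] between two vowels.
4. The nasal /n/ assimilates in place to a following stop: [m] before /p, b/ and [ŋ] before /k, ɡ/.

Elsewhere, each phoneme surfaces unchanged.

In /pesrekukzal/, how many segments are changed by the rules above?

2

Segments that undergo a rule: /p/ → [pʰ] (rule 2); /l/ → [ɫ] (rule 1).
All other segments surface unchanged.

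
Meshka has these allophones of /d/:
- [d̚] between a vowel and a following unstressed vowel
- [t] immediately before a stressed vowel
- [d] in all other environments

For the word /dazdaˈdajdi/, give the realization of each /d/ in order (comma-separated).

[d], [d], [t], [d]

Occurrence 1 (position 1): no conditioning environment matches → elsewhere allophone [d].
Occurrence 2 (position 4): no conditioning environment matches → elsewhere allophone [d].
Occurrence 3 (position 6): immediately before a stressed vowel → [t].
Occurrence 4 (position 9): no conditioning environment matches → elsewhere allophone [d].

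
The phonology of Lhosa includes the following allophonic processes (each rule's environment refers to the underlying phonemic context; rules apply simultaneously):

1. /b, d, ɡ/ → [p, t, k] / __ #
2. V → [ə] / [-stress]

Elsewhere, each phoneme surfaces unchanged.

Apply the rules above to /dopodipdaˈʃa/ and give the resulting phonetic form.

/d/ (word-initial): rule 1 targets it, but not word-finally → unchanged [d].
/o/ (between /d/ and /p/) occurs in an unstressed syllable → [ə] by rule 2.
/p/ (between /o/ and /o/) is unaffected → [p].
/o/ (between /p/ and /d/): in an unstressed syllable, so rule 2 applies → [ə].
/d/ (between /o/ and /i/): rule 1 targets it, but not word-finally → unchanged [d].
/i/ — between /d/ and /p/, in an unstressed syllable — surfaces as [ə] (rule 2).
/p/ stays [p].
/d/ (between /p/ and /a/) is in the target of rule 1 but the environment (word-finally) is not met → [d].
/a/ meets the environment for rule 2 (in an unstressed syllable) → [ə].
/ʃ/ stays [ʃ].
/a/ (word-final) fails the environment for rule 2, so it stays [a].

[dəpədəpdəˈʃa]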